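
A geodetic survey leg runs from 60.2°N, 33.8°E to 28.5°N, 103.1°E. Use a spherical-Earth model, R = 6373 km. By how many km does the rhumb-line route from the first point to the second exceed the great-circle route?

208 km

Great circle: cos σ = sin φ₁ sin φ₂ + cos φ₁ cos φ₂ cos Δλ,  σ = 0.9662 rad → d_gc = 6157.5 km
Rhumb line: Δψ = -0.8047, q = Δφ/Δψ = 0.6876, d_rh = R√(Δφ²+q²Δλ²) = 6365.8 km
Excess = 6365.8 − 6157.5 = 208.3 ≈ 208 km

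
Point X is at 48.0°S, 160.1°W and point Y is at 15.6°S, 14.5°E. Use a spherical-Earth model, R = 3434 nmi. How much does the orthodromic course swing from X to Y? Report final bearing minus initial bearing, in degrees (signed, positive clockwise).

Initial bearing θ₁ = atan2(sin Δλ cos φ₂, cos φ₁ sin φ₂ − sin φ₁ cos φ₂ cos Δλ) = 174.20°
Final bearing θ₂ = (initial bearing from the destination back to the start) + 180° = 4.02°
Δθ = θ₂ − θ₁ = -170.2°

-170.2°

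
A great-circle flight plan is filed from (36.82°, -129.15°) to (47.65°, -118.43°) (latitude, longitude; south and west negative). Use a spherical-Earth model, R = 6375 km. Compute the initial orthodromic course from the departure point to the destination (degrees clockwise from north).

N = sin Δλ·cos φ₂ = +0.1253;  D = cos φ₁ sin φ₂ − sin φ₁ cos φ₂ cos Δλ = +0.1949
initial course = atan2(N, D) = 32.73°

32.7°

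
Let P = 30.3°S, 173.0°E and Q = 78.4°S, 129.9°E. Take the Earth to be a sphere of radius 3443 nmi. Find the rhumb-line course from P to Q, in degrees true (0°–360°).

203.5°

Meridional parts: M(φ₁)=-0.5554, M(φ₂)=-2.2869 → ΔM = -1.7316;  Δλ = -0.7522 rad
tan C = Δλ / ΔM = +0.4344 → C = 203.48°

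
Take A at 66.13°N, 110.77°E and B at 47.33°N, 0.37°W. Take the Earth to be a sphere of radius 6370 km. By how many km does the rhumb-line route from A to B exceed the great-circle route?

Great circle: cos σ = sin φ₁ sin φ₂ + cos φ₁ cos φ₂ cos Δλ,  σ = 0.9601 rad → d_gc = 6115.6 km
Rhumb line: Δψ = -0.6140, q = Δφ/Δψ = 0.5344, d_rh = R√(Δφ²+q²Δλ²) = 6925.7 km
Excess = 6925.7 − 6115.6 = 810.1 ≈ 810 km

810 km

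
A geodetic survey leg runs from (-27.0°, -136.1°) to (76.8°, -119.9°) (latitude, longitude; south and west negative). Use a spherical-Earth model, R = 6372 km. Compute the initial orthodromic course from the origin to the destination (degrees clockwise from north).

θ = atan2( sin Δλ·cos φ₂ ,  cos φ₁ sin φ₂ − sin φ₁ cos φ₂ cos Δλ )
  = atan2(+0.0637, +0.9670) = 3.77°

3.8°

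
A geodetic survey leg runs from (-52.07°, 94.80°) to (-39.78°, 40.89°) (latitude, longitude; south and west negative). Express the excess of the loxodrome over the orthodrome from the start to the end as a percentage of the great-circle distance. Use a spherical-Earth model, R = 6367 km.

2.0%

Great circle: σ = 0.6714 rad → d_gc = Rσ = 4274.8 km
Rhumb: Δφ = +0.2145, Δλ = -0.9409, Δψ = +0.3102, q = Δφ/Δψ = 0.6914 → d_rh = R√(Δφ²+q²Δλ²) = 4361.3 km
Excess = (4361.3 − 4274.8) / 4274.8 = 86.5 / 4274.8 = 2.02% ≈ 2.0%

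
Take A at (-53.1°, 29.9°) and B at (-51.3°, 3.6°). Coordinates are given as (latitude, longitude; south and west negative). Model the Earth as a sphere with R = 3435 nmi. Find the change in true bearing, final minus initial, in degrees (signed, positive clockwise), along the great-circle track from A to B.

Initial bearing θ₁ = atan2(sin Δλ cos φ₂, cos φ₁ sin φ₂ − sin φ₁ cos φ₂ cos Δλ) = 265.80°
Final bearing θ₂ = (initial bearing from the destination back to the start) + 180° = 286.72°
Δθ = θ₂ − θ₁ = +20.9°

+20.9°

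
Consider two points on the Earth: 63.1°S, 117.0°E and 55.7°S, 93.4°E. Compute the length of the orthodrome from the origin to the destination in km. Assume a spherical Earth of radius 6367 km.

cos σ = sin φ₁ sin φ₂ + cos φ₁ cos φ₂ cos Δλ
      = sin(-63.10°)sin(-55.70°) + cos(-63.10°)cos(-55.70°)cos(-23.60°) = 0.9703
σ = 13.988° → d = Rσ = 6367·0.24413 = 1554 km

1554 km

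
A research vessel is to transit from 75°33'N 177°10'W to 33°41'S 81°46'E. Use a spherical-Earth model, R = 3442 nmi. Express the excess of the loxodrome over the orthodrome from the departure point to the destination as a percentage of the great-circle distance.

4.3%

Great circle: σ = 2.1857 rad → d_gc = Rσ = 7523.3 nmi
Rhumb: Δφ = -1.9065, Δλ = -1.7639, Δψ = -2.6904, q = Δφ/Δψ = 0.7086 → d_rh = R√(Δφ²+q²Δλ²) = 7846.8 nmi
Excess = (7846.8 − 7523.3) / 7523.3 = 323.5 / 7523.3 = 4.30% ≈ 4.3%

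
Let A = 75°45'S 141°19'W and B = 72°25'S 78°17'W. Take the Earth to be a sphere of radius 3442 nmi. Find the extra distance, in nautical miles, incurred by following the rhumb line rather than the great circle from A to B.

Great circle: cos σ = sin φ₁ sin φ₂ + cos φ₁ cos φ₂ cos Δλ,  σ = 0.2920 rad → d_gc = 1005.1 nmi
Rhumb line: Δψ = +0.2129, q = Δφ/Δψ = 0.2732, d_rh = R√(Δφ²+q²Δλ²) = 1053.9 nmi
Excess = 1053.9 − 1005.1 = 48.8 ≈ 49 nmi

49 nmi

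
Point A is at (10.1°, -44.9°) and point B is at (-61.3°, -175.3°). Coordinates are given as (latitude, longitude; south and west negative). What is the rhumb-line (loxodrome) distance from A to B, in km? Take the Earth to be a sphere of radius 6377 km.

Δψ = ln[tan(π/4+φ₂/2)/tan(π/4+φ₁/2)] = -1.5405;  Δφ = -1.2462 rad,  Δλ = -2.2759 rad
q = Δφ/Δψ = 0.8090
d = R·√(Δφ² + q²Δλ²) = 6377·2.22321 = 14177 km

14177 km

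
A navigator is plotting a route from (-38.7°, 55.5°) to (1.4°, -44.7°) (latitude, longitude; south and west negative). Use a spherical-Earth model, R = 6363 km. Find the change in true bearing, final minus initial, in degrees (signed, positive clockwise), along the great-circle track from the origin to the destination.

Initial bearing θ₁ = atan2(sin Δλ cos φ₂, cos φ₁ sin φ₂ − sin φ₁ cos φ₂ cos Δλ) = 264.68°
Final bearing θ₂ = (initial bearing from the destination back to the start) + 180° = 308.99°
Δθ = θ₂ − θ₁ = +44.3°

+44.3°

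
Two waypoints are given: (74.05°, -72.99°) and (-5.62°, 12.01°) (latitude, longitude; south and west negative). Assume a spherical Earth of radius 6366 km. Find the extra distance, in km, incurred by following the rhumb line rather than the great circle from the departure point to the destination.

454 km

Great circle: cos σ = sin φ₁ sin φ₂ + cos φ₁ cos φ₂ cos Δλ,  σ = 1.6412 rad → d_gc = 10447.7 km
Rhumb line: Δψ = -2.0637, q = Δφ/Δψ = 0.6738, d_rh = R√(Δφ²+q²Δλ²) = 10901.9 km
Excess = 10901.9 − 10447.7 = 454.2 ≈ 454 km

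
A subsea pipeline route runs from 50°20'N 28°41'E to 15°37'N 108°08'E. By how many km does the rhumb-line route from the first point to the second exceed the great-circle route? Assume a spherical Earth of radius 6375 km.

Great circle: cos σ = sin φ₁ sin φ₂ + cos φ₁ cos φ₂ cos Δλ,  σ = 1.2453 rad → d_gc = 7938.8 km
Rhumb line: Δψ = -0.7438, q = Δφ/Δψ = 0.8147, d_rh = R√(Δφ²+q²Δλ²) = 8172.2 km
Excess = 8172.2 − 7938.8 = 233.4 ≈ 233 km

233 km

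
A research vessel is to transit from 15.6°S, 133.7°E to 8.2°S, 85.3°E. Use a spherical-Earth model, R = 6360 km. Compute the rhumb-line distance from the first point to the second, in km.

Δψ = ln[tan(π/4+φ₂/2)/tan(π/4+φ₁/2)] = +0.1321;  Δφ = +0.1292 rad,  Δλ = -0.8447 rad
q = Δφ/Δψ = 0.9778
d = R·√(Δφ² + q²Δλ²) = 6360·0.83600 = 5317 km

5317 km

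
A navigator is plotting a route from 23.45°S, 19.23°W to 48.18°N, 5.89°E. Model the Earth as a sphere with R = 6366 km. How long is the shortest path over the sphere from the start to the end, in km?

8343 km

cos σ = sin φ₁ sin φ₂ + cos φ₁ cos φ₂ cos Δλ
      = sin(-23.45°)sin(48.18°) + cos(-23.45°)cos(48.18°)cos(25.12°) = 0.2573
σ = 75.090° → d = Rσ = 6366·1.31057 = 8343 km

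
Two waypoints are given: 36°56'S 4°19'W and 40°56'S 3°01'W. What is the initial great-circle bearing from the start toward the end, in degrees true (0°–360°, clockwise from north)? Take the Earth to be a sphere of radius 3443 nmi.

N = sin Δλ·cos φ₂ = +0.0171;  D = cos φ₁ sin φ₂ − sin φ₁ cos φ₂ cos Δλ = -0.0699
initial course = atan2(N, D) = 166.22°

166.2°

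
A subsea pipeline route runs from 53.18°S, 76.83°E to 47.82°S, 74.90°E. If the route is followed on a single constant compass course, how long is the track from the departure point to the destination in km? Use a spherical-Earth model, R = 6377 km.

612 km

Rhumb course C = atan2(Δλ, Δψ) with Δψ = ln[tan(π/4+φ₂/2)/tan(π/4+φ₁/2)] = +0.1473, Δλ = -0.0337 → C = 347.12°
d = R·|Δφ| / |cos C| = 6377·0.09355 / 0.97483 = 612 km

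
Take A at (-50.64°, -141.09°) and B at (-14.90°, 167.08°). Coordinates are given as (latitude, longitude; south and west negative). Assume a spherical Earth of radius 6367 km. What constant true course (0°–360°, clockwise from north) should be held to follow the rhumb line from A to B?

310.2°

Δψ = ln[tan(π/4+φ₂/2)/tan(π/4+φ₁/2)] = +0.7651
Δλ = -0.9046 rad (taken the short way round)
course = atan2(Δλ, Δψ) = 310.23°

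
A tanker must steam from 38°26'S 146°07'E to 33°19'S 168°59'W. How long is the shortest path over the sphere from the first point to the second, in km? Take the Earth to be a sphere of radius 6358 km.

4037 km

cos σ = sin φ₁ sin φ₂ + cos φ₁ cos φ₂ cos Δλ
      = sin(-38.43°)sin(-33.32°) + cos(-38.43°)cos(-33.32°)cos(44.90°) = 0.8051
σ = 36.380° → d = Rσ = 6358·0.63496 = 4037 km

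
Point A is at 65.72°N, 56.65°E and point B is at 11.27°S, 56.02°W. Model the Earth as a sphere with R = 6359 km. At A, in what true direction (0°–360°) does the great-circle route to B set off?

N = sin Δλ·cos φ₂ = -0.9049;  D = cos φ₁ sin φ₂ − sin φ₁ cos φ₂ cos Δλ = +0.2642
initial course = atan2(N, D) = 286.27°

286.3°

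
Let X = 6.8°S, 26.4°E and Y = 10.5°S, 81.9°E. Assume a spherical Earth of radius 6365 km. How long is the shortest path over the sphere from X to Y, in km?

Haversine: a = sin²(Δφ/2)+cos φ₁ cos φ₂ sin²(Δλ/2) = 0.21271;  σ = 2·atan2(√a,√(1−a))
σ = 54.930° → d = Rσ = 6365·0.95870 = 6102 km

6102 km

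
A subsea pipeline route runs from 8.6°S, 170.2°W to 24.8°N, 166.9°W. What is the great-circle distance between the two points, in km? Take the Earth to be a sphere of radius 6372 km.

Haversine: a = sin²(Δφ/2)+cos φ₁ cos φ₂ sin²(Δλ/2) = 0.08332;  σ = 2·atan2(√a,√(1−a))
σ = 33.555° → d = Rσ = 6372·0.58564 = 3732 km

3732 km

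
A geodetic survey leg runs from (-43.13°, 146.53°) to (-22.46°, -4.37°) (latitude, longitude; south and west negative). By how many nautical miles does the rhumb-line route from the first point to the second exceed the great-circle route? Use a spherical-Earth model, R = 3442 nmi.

Great circle: cos σ = sin φ₁ sin φ₂ + cos φ₁ cos φ₂ cos Δλ,  σ = 1.9051 rad → d_gc = 6557.4 nmi
Rhumb line: Δψ = +0.4335, q = Δφ/Δψ = 0.8322, d_rh = R√(Δφ²+q²Δλ²) = 7645.6 nmi
Excess = 7645.6 − 6557.4 = 1088.2 ≈ 1088 nmi

1088 nmi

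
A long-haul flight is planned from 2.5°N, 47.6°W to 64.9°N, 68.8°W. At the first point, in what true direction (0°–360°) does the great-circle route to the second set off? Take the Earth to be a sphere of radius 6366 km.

350.2°

N = sin Δλ·cos φ₂ = -0.1534;  D = cos φ₁ sin φ₂ − sin φ₁ cos φ₂ cos Δλ = +0.8875
initial course = atan2(N, D) = 350.19°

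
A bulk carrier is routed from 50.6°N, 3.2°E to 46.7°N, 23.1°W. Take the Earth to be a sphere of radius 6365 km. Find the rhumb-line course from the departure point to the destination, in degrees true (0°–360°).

257.3°

Δψ = ln[tan(π/4+φ₂/2)/tan(π/4+φ₁/2)] = -0.1031
Δλ = -0.4590 rad (taken the short way round)
course = atan2(Δλ, Δψ) = 257.34°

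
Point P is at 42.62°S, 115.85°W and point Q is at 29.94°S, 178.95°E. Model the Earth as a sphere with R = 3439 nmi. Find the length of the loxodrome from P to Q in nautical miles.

3232 nmi

Rhumb course C = atan2(Δλ, Δψ) with Δψ = ln[tan(π/4+φ₂/2)/tan(π/4+φ₁/2)] = +0.2757, Δλ = -1.1380 → C = 283.62°
d = R·|Δφ| / |cos C| = 3439·0.22131 / 0.23547 = 3232 nmi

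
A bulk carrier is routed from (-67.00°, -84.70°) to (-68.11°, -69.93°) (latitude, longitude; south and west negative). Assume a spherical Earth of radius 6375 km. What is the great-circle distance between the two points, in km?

cos σ = sin φ₁ sin φ₂ + cos φ₁ cos φ₂ cos Δλ
      = sin(-67.00°)sin(-68.11°) + cos(-67.00°)cos(-68.11°)cos(14.77°) = 0.9950
σ = 5.733° → d = Rσ = 6375·0.10005 = 638 km

638 km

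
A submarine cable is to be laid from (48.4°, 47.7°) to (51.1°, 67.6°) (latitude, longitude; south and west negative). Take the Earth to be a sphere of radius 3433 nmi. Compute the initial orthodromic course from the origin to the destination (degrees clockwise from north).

70.6°

N = sin Δλ·cos φ₂ = +0.2137;  D = cos φ₁ sin φ₂ − sin φ₁ cos φ₂ cos Δλ = +0.0751
initial course = atan2(N, D) = 70.63°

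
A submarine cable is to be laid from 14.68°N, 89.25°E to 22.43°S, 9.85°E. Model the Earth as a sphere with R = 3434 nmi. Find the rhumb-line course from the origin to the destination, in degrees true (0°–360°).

244.5°

Meridional parts: M(φ₁)=+0.2591, M(φ₂)=-0.4019 → ΔM = -0.6609;  Δλ = -1.3858 rad
tan C = Δλ / ΔM = +2.0967 → C = 244.50°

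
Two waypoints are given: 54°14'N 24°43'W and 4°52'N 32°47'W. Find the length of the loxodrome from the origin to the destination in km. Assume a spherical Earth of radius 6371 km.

Δψ = ln[tan(π/4+φ₂/2)/tan(π/4+φ₁/2)] = -1.0461;  Δφ = -0.8616 rad,  Δλ = -0.1408 rad
q = Δφ/Δψ = 0.8237
d = R·√(Δφ² + q²Δλ²) = 6371·0.86938 = 5539 km

5539 km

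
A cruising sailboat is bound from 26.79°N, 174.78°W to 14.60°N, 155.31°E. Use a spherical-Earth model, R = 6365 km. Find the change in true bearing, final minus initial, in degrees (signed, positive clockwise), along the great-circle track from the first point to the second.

At departure: θ₁ = atan2(sin Δλ cos φ₂, cos φ₁ sin φ₂ − sin φ₁ cos φ₂ cos Δλ) = 252.40°
At arrival: θ₂ = atan2(sin Δλ cos φ₁, −cos φ₂ sin φ₁ + sin φ₂ cos φ₁ cos Δλ) = 241.56°
Δθ = θ₂ − θ₁ = -10.8°

-10.8°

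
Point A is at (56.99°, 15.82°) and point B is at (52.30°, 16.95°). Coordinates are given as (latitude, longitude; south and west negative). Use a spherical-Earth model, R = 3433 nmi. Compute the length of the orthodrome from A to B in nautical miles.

284 nmi

cos σ = sin φ₁ sin φ₂ + cos φ₁ cos φ₂ cos Δλ
      = sin(56.99°)sin(52.30°) + cos(56.99°)cos(52.30°)cos(1.13°) = 0.9966
σ = 4.735° → d = Rσ = 3433·0.08264 = 284 nmi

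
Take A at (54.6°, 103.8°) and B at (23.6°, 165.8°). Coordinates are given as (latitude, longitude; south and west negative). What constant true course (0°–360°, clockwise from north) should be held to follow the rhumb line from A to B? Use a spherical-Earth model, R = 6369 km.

Meridional parts: M(φ₁)=+1.1421, M(φ₂)=+0.4241 → ΔM = -0.7181;  Δλ = +1.0821 rad
tan C = Δλ / ΔM = -1.5070 → C = 123.57°

123.6°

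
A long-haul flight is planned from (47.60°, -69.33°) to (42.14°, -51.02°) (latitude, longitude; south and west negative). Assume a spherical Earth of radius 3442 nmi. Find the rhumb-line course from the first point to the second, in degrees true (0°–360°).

112.8°

Δψ = ln[tan(π/4+φ₂/2)/tan(π/4+φ₁/2)] = -0.1346
Δλ = +0.3196 rad (taken the short way round)
course = atan2(Δλ, Δψ) = 112.84°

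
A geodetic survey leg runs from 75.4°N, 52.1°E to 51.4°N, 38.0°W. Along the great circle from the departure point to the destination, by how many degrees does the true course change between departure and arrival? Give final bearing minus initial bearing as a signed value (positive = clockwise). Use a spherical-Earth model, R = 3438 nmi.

Initial bearing θ₁ = atan2(sin Δλ cos φ₂, cos φ₁ sin φ₂ − sin φ₁ cos φ₂ cos Δλ) = 287.61°
Final bearing θ₂ = (initial bearing from the destination back to the start) + 180° = 202.65°
Δθ = θ₂ − θ₁ = -85.0°

-85.0°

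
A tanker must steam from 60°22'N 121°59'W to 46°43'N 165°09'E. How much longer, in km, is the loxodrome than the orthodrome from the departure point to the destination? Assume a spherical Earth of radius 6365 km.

228 km

Great circle: cos σ = sin φ₁ sin φ₂ + cos φ₁ cos φ₂ cos Δλ,  σ = 0.7486 rad → d_gc = 4764.99 km
Rhumb line: Δψ = -0.4054, q = Δφ/Δψ = 0.5876, d_rh = R√(Δφ²+q²Δλ²) = 4992.50 km
Excess = 4992.50 − 4764.99 = 227.51 ≈ 228 km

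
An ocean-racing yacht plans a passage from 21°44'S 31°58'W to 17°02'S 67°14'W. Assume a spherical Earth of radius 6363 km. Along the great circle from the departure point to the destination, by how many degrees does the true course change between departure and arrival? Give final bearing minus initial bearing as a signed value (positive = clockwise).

+12.1°

At departure: θ₁ = atan2(sin Δλ cos φ₂, cos φ₁ sin φ₂ − sin φ₁ cos φ₂ cos Δλ) = 271.76°
At arrival: θ₂ = atan2(sin Δλ cos φ₁, −cos φ₂ sin φ₁ + sin φ₂ cos φ₁ cos Δλ) = 283.81°
Δθ = θ₂ − θ₁ = +12.1°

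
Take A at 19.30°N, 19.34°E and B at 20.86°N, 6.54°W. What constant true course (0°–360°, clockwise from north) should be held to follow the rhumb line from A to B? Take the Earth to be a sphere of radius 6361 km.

Meridional parts: M(φ₁)=+0.3434, M(φ₂)=+0.3724 → ΔM = +0.0290;  Δλ = -0.4517 rad
tan C = Δλ / ΔM = -15.5807 → C = 273.67°

273.7°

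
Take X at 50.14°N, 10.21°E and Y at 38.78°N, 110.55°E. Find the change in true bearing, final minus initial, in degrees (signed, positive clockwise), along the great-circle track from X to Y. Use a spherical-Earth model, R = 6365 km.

At departure: θ₁ = atan2(sin Δλ cos φ₂, cos φ₁ sin φ₂ − sin φ₁ cos φ₂ cos Δλ) = 56.44°
At arrival: θ₂ = atan2(sin Δλ cos φ₁, −cos φ₂ sin φ₁ + sin φ₂ cos φ₁ cos Δλ) = 136.76°
Δθ = θ₂ − θ₁ = +80.3°

+80.3°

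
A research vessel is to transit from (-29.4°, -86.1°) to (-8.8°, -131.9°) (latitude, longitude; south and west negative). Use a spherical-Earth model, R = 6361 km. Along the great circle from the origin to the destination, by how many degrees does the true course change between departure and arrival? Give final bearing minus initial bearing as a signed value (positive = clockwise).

+16.0°

Initial bearing θ₁ = atan2(sin Δλ cos φ₂, cos φ₁ sin φ₂ − sin φ₁ cos φ₂ cos Δλ) = 286.13°
Final bearing θ₂ = (initial bearing from the destination back to the start) + 180° = 302.13°
Δθ = θ₂ − θ₁ = +16.0°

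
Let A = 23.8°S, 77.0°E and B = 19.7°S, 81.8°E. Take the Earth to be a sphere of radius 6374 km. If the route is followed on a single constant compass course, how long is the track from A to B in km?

674 km

Rhumb course C = atan2(Δλ, Δψ) with Δψ = ln[tan(π/4+φ₂/2)/tan(π/4+φ₁/2)] = +0.0771, Δλ = +0.0838 → C = 47.39°
d = R·|Δφ| / |cos C| = 6374·0.07156 / 0.67701 = 674 km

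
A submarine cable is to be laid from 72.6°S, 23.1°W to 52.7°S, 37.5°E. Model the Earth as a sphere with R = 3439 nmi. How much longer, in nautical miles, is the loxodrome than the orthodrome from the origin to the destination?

74 nmi

Great circle: cos σ = sin φ₁ sin φ₂ + cos φ₁ cos φ₂ cos Δλ,  σ = 0.5585 rad → d_gc = 1920.80 nmi
Rhumb line: Δψ = +0.7910, q = Δφ/Δψ = 0.4391, d_rh = R√(Δφ²+q²Δλ²) = 1994.33 nmi
Excess = 1994.33 − 1920.80 = 73.53 ≈ 74 nmi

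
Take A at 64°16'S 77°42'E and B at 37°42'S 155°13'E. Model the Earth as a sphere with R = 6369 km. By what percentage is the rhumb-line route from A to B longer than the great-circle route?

5.2%

Great circle: σ = 0.8955 rad → d_gc = Rσ = 5703.4 km
Rhumb: Δφ = +0.4637, Δλ = +1.3529, Δψ = +0.7652, q = Δφ/Δψ = 0.6059 → d_rh = R√(Δφ²+q²Δλ²) = 5998.5 km
Excess = (5998.5 − 5703.4) / 5703.4 = 295.1 / 5703.4 = 5.17% ≈ 5.2%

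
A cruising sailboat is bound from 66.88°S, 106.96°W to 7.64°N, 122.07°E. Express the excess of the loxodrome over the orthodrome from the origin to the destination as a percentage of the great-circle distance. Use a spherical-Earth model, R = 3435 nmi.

Great circle: σ = 1.9578 rad → d_gc = Rσ = 6725.1 nmi
Rhumb: Δφ = +1.3006, Δλ = -2.2859, Δψ = +1.7207, q = Δφ/Δψ = 0.7559 → d_rh = R√(Δφ²+q²Δλ²) = 7428.5 nmi
Excess = (7428.5 − 6725.1) / 6725.1 = 703.4 / 6725.1 = 10.46% ≈ 10.5%

10.5%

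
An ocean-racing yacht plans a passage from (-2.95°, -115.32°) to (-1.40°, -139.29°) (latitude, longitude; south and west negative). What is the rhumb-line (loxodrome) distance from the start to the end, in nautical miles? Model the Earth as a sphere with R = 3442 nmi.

Δψ = ln[tan(π/4+φ₂/2)/tan(π/4+φ₁/2)] = +0.0271;  Δφ = +0.0271 rad,  Δλ = -0.4184 rad
q = Δφ/Δψ = 0.9992
d = R·√(Δφ² + q²Δλ²) = 3442·0.41892 = 1442 nmi

1442 nmi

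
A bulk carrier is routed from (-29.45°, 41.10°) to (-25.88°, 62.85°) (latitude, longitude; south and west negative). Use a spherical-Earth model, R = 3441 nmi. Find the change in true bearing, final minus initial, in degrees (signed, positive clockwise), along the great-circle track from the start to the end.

-10.2°

Initial bearing θ₁ = atan2(sin Δλ cos φ₂, cos φ₁ sin φ₂ − sin φ₁ cos φ₂ cos Δλ) = 84.73°
Final bearing θ₂ = (initial bearing from the destination back to the start) + 180° = 74.53°
Δθ = θ₂ − θ₁ = -10.2°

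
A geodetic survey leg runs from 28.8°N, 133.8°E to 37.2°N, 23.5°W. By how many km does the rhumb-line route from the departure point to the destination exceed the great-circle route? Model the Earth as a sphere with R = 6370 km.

Great circle: cos σ = sin φ₁ sin φ₂ + cos φ₁ cos φ₂ cos Δλ,  σ = 1.9312 rad → d_gc = 12301.852 km
Rhumb line: Δψ = +0.1751, q = Δφ/Δψ = 0.8373, d_rh = R√(Δφ²+q²Δλ²) = 14672.355 km
Excess = 14672.355 − 12301.852 = 2370.503 ≈ 2371 km

2371 km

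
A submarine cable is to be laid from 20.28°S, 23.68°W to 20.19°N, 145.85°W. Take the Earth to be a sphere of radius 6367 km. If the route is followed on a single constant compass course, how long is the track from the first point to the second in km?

14031 km

Δψ = ln[tan(π/4+φ₂/2)/tan(π/4+φ₁/2)] = +0.7215;  Δφ = +0.7063 rad,  Δλ = -2.1323 rad
q = Δφ/Δψ = 0.9790
d = R·√(Δφ² + q²Δλ²) = 6367·2.20373 = 14031 km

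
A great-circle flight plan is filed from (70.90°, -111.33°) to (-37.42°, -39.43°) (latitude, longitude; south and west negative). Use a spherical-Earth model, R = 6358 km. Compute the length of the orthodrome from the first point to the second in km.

13268 km

cos σ = sin φ₁ sin φ₂ + cos φ₁ cos φ₂ cos Δλ
      = sin(70.90°)sin(-37.42°) + cos(70.90°)cos(-37.42°)cos(71.90°) = -0.4935
σ = 119.568° → d = Rσ = 6358·2.08686 = 13268 km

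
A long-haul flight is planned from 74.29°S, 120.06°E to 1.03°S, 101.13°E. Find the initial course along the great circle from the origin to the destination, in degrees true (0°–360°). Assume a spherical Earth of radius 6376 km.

340.3°

θ = atan2( sin Δλ·cos φ₂ ,  cos φ₁ sin φ₂ − sin φ₁ cos φ₂ cos Δλ )
  = atan2(-0.3244, +0.9056) = 340.29°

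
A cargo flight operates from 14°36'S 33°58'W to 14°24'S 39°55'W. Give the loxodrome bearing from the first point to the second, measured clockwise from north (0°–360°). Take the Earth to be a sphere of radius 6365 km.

272.0°

Meridional parts: M(φ₁)=-0.2576, M(φ₂)=-0.2540 → ΔM = +0.0036;  Δλ = -0.1038 rad
tan C = Δλ / ΔM = -28.8024 → C = 271.99°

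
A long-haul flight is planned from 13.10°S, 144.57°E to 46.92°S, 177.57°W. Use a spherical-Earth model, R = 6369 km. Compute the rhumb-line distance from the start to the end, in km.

Δψ = ln[tan(π/4+φ₂/2)/tan(π/4+φ₁/2)] = -0.6989;  Δφ = -0.5903 rad,  Δλ = +0.6608 rad
q = Δφ/Δψ = 0.8445
d = R·√(Δφ² + q²Δλ²) = 6369·0.81231 = 5174 km

5174 km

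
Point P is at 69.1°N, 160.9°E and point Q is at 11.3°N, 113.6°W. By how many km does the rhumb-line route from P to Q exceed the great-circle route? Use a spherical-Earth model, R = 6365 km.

433 km

Great circle: cos σ = sin φ₁ sin φ₂ + cos φ₁ cos φ₂ cos Δλ,  σ = 1.3587 rad → d_gc = 8648.19 km
Rhumb line: Δψ = -1.4919, q = Δφ/Δψ = 0.6762, d_rh = R√(Δφ²+q²Δλ²) = 9081.66 km
Excess = 9081.66 − 8648.19 = 433.47 ≈ 433 km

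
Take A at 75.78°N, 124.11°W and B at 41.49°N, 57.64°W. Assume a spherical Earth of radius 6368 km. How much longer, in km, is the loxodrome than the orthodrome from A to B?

Great circle: cos σ = sin φ₁ sin φ₂ + cos φ₁ cos φ₂ cos Δλ,  σ = 0.7732 rad → d_gc = 4924.0 km
Rhumb line: Δψ = -1.2843, q = Δφ/Δψ = 0.4660, d_rh = R√(Δφ²+q²Δλ²) = 5135.7 km
Excess = 5135.7 − 4924.0 = 211.7 ≈ 212 km

212 km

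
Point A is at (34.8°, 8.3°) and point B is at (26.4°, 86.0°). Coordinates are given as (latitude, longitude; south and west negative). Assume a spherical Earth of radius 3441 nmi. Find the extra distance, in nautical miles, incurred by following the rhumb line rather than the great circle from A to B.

Great circle: cos σ = sin φ₁ sin φ₂ + cos φ₁ cos φ₂ cos Δλ,  σ = 1.1479 rad → d_gc = 3949.8 nmi
Rhumb line: Δψ = -0.1706, q = Δφ/Δψ = 0.8594, d_rh = R√(Δφ²+q²Δλ²) = 4042.1 nmi
Excess = 4042.1 − 3949.8 = 92.3 ≈ 92 nmi

92 nmi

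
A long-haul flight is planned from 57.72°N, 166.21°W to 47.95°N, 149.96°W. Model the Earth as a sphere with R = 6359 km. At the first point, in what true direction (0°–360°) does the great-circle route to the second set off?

128.1°

θ = atan2( sin Δλ·cos φ₂ ,  cos φ₁ sin φ₂ − sin φ₁ cos φ₂ cos Δλ )
  = atan2(+0.1874, -0.1471) = 128.12°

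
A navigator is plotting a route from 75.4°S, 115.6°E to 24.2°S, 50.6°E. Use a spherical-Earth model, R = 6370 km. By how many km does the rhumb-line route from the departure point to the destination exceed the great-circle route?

Great circle: cos σ = sin φ₁ sin φ₂ + cos φ₁ cos φ₂ cos Δλ,  σ = 1.0543 rad → d_gc = 6715.8 km
Rhumb line: Δψ = +1.6194, q = Δφ/Δψ = 0.5518, d_rh = R√(Δφ²+q²Δλ²) = 6950.1 km
Excess = 6950.1 − 6715.8 = 234.3 ≈ 234 km

234 km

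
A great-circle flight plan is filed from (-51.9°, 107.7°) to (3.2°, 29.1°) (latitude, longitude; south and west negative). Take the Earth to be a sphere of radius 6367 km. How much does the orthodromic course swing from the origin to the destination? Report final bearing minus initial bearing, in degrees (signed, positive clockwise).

Initial bearing θ₁ = atan2(sin Δλ cos φ₂, cos φ₁ sin φ₂ − sin φ₁ cos φ₂ cos Δλ) = 280.97°
Final bearing θ₂ = (initial bearing from the destination back to the start) + 180° = 322.65°
Δθ = θ₂ − θ₁ = +41.7°

+41.7°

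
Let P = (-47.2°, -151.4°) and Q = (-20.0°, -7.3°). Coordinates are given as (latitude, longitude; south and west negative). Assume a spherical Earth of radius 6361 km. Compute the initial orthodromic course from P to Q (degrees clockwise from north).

145.1°

N = sin Δλ·cos φ₂ = +0.5510;  D = cos φ₁ sin φ₂ − sin φ₁ cos φ₂ cos Δλ = -0.7909
initial course = atan2(N, D) = 145.14°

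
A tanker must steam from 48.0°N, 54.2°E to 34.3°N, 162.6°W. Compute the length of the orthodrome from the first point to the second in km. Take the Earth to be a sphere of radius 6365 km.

Haversine: a = sin²(Δφ/2)+cos φ₁ cos φ₂ sin²(Δλ/2) = 0.51192;  σ = 2·atan2(√a,√(1−a))
σ = 91.366° → d = Rσ = 6365·1.59464 = 10150 km

10150 km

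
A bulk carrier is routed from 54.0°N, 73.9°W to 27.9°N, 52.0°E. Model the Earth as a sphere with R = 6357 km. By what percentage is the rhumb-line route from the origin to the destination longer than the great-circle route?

12.6%

Great circle: σ = 1.4968 rad → d_gc = Rσ = 9514.9 km
Rhumb: Δφ = -0.4555, Δλ = +2.1974, Δψ = -0.6168, q = Δφ/Δψ = 0.7386 → d_rh = R√(Δφ²+q²Δλ²) = 10715.8 km
Excess = (10715.8 − 9514.9) / 9514.9 = 1200.9 / 9514.9 = 12.62% ≈ 12.6%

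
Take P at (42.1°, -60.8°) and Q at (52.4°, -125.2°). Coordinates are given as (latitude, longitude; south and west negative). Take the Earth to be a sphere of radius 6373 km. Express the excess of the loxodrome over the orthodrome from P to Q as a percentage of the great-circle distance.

3.1%

Great circle: σ = 0.7572 rad → d_gc = Rσ = 4825.4 km
Rhumb: Δφ = +0.1798, Δλ = -1.1240, Δψ = +0.2660, q = Δφ/Δψ = 0.6757 → d_rh = R√(Δφ²+q²Δλ²) = 4974.2 km
Excess = (4974.2 − 4825.4) / 4825.4 = 148.8 / 4825.4 = 3.08% ≈ 3.1%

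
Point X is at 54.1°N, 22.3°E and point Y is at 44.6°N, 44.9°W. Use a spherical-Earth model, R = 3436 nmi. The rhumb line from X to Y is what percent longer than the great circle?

3.6%

Great circle: σ = 0.7516 rad → d_gc = Rσ = 2582.7 nmi
Rhumb: Δφ = -0.1658, Δλ = -1.1729, Δψ = -0.2556, q = Δφ/Δψ = 0.6487 → d_rh = R√(Δφ²+q²Δλ²) = 2675.4 nmi
Excess = (2675.4 − 2582.7) / 2582.7 = 92.7 / 2582.7 = 3.59% ≈ 3.6%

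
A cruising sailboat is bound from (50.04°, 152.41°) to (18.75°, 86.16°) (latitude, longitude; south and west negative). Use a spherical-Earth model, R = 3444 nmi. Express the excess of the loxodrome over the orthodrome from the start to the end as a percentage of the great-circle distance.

2.1%

Great circle: σ = 1.0572 rad → d_gc = Rσ = 3641.0 nmi
Rhumb: Δφ = -0.5461, Δλ = -1.1563, Δψ = -0.6785, q = Δφ/Δψ = 0.8049 → d_rh = R√(Δφ²+q²Δλ²) = 3716.2 nmi
Excess = (3716.2 − 3641.0) / 3641.0 = 75.2 / 3641.0 = 2.07% ≈ 2.1%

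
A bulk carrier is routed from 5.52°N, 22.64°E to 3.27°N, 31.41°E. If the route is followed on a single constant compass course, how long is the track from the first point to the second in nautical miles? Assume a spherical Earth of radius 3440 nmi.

Rhumb course C = atan2(Δλ, Δψ) with Δψ = ln[tan(π/4+φ₂/2)/tan(π/4+φ₁/2)] = -0.0394, Δλ = +0.1531 → C = 104.43°
d = R·|Δφ| / |cos C| = 3440·0.03927 / 0.24921 = 542 nmi

542 nmi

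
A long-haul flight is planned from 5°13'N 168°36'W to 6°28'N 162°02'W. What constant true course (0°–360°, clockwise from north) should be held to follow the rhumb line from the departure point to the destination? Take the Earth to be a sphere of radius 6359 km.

Meridional parts: M(φ₁)=+0.0912, M(φ₂)=+0.1131 → ΔM = +0.0219;  Δλ = +0.1146 rad
tan C = Δλ / ΔM = +5.2259 → C = 79.17°

79.2°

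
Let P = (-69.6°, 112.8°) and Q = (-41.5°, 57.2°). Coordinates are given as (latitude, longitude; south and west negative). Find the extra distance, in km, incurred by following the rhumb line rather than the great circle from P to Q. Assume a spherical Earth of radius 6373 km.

Great circle: cos σ = sin φ₁ sin φ₂ + cos φ₁ cos φ₂ cos Δλ,  σ = 0.6942 rad → d_gc = 4424.2 km
Rhumb line: Δψ = +0.9177, q = Δφ/Δψ = 0.5344, d_rh = R√(Δφ²+q²Δλ²) = 4548.8 km
Excess = 4548.8 − 4424.2 = 124.6 ≈ 125 km

125 km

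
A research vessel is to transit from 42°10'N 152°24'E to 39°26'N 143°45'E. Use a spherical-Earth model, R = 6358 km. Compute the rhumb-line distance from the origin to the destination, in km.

Δψ = ln[tan(π/4+φ₂/2)/tan(π/4+φ₁/2)] = -0.0630;  Δφ = -0.0477 rad,  Δλ = -0.1510 rad
q = Δφ/Δψ = 0.7568
d = R·√(Δφ² + q²Δλ²) = 6358·0.12382 = 787 km

787 km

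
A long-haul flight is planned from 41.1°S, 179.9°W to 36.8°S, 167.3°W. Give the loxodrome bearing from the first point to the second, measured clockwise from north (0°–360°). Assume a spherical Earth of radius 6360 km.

Δψ = ln[tan(π/4+φ₂/2)/tan(π/4+φ₁/2)] = +0.0966
Δλ = +0.2199 rad (taken the short way round)
course = atan2(Δλ, Δψ) = 66.30°

66.3°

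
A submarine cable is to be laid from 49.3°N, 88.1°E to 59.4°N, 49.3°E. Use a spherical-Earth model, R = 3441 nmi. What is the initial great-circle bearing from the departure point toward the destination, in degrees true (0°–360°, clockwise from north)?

309.2°

N = sin Δλ·cos φ₂ = -0.3190;  D = cos φ₁ sin φ₂ − sin φ₁ cos φ₂ cos Δλ = +0.2605
initial course = atan2(N, D) = 309.24°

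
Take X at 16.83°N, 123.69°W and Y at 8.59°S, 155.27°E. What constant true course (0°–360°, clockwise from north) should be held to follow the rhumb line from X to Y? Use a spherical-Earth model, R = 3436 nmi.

252.4°

Meridional parts: M(φ₁)=+0.2981, M(φ₂)=-0.1505 → ΔM = -0.4485;  Δλ = -1.4144 rad
tan C = Δλ / ΔM = +3.1533 → C = 252.40°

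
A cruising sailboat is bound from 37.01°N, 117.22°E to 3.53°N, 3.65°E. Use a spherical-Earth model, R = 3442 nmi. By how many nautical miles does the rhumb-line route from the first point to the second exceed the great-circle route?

207 nmi

Great circle: cos σ = sin φ₁ sin φ₂ + cos φ₁ cos φ₂ cos Δλ,  σ = 1.8563 rad → d_gc = 6389.4 nmi
Rhumb line: Δψ = -0.6346, q = Δφ/Δψ = 0.9209, d_rh = R√(Δφ²+q²Δλ²) = 6596.8 nmi
Excess = 6596.8 − 6389.4 = 207.4 ≈ 207 nmi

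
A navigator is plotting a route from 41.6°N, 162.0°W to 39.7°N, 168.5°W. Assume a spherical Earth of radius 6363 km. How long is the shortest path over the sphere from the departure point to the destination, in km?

587 km

cos σ = sin φ₁ sin φ₂ + cos φ₁ cos φ₂ cos Δλ
      = sin(41.60°)sin(39.70°) + cos(41.60°)cos(39.70°)cos(-6.50°) = 0.9958
σ = 5.283° → d = Rσ = 6363·0.09221 = 587 km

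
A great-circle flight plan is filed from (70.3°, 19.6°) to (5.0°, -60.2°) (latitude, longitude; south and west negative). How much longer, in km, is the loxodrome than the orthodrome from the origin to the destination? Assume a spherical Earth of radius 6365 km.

Great circle: cos σ = sin φ₁ sin φ₂ + cos φ₁ cos φ₂ cos Δλ,  σ = 1.4288 rad → d_gc = 9094.3 km
Rhumb line: Δψ = -1.6635, q = Δφ/Δψ = 0.6851, d_rh = R√(Δφ²+q²Δλ²) = 9461.2 km
Excess = 9461.2 − 9094.3 = 366.9 ≈ 367 km

367 km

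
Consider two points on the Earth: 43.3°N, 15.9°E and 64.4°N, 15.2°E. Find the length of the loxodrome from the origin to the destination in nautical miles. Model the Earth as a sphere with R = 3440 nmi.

1267 nmi

Rhumb course C = atan2(Δλ, Δψ) with Δψ = ln[tan(π/4+φ₂/2)/tan(π/4+φ₁/2)] = +0.6419, Δλ = -0.0122 → C = 358.91°
d = R·|Δφ| / |cos C| = 3440·0.36826 / 0.99982 = 1267 nmi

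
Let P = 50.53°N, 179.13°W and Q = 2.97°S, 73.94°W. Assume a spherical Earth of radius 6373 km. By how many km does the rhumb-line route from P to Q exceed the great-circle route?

Great circle: cos σ = sin φ₁ sin φ₂ + cos φ₁ cos φ₂ cos Δλ,  σ = 1.7786 rad → d_gc = 11335.2 km
Rhumb line: Δψ = -1.0770, q = Δφ/Δψ = 0.8670, d_rh = R√(Δφ²+q²Δλ²) = 11760.6 km
Excess = 11760.6 − 11335.2 = 425.4 ≈ 425 km

425 km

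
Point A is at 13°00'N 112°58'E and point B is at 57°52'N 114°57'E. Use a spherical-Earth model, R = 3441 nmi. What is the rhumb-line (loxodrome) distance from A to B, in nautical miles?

2696 nmi

Δψ = ln[tan(π/4+φ₂/2)/tan(π/4+φ₁/2)] = +1.0159;  Δφ = +0.7831 rad,  Δλ = +0.0346 rad
q = Δφ/Δψ = 0.7708
d = R·√(Δφ² + q²Δλ²) = 3441·0.78353 = 2696 nmi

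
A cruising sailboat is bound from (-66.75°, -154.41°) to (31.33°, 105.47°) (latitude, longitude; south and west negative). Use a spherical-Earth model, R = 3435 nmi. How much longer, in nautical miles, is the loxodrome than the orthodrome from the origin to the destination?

Great circle: cos σ = sin φ₁ sin φ₂ + cos φ₁ cos φ₂ cos Δλ,  σ = 2.1377 rad → d_gc = 7342.9 nmi
Rhumb line: Δψ = +2.1575, q = Δφ/Δψ = 0.7934, d_rh = R√(Δφ²+q²Δλ²) = 7566.8 nmi
Excess = 7566.8 − 7342.9 = 223.9 ≈ 224 nmi

224 nmi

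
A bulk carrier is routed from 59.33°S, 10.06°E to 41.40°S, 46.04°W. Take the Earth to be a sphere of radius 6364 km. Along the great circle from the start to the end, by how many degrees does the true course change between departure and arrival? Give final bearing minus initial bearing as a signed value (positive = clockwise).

+45.1°

Initial bearing θ₁ = atan2(sin Δλ cos φ₂, cos φ₁ sin φ₂ − sin φ₁ cos φ₂ cos Δλ) = 272.07°
Final bearing θ₂ = (initial bearing from the destination back to the start) + 180° = 317.19°
Δθ = θ₂ − θ₁ = +45.1°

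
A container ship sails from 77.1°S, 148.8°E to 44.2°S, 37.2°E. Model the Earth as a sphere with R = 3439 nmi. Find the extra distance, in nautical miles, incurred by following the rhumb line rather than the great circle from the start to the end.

424 nmi

Great circle: cos σ = sin φ₁ sin φ₂ + cos φ₁ cos φ₂ cos Δλ,  σ = 0.9012 rad → d_gc = 3099.3 nmi
Rhumb line: Δψ = +1.3181, q = Δφ/Δψ = 0.4356, d_rh = R√(Δφ²+q²Δλ²) = 3523.4 nmi
Excess = 3523.4 − 3099.3 = 424.1 ≈ 424 nmi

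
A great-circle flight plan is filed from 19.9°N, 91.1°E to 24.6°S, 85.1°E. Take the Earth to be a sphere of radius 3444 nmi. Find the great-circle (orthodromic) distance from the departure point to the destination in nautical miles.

2698 nmi

cos σ = sin φ₁ sin φ₂ + cos φ₁ cos φ₂ cos Δλ
      = sin(19.90°)sin(-24.60°) + cos(19.90°)cos(-24.60°)cos(-6.00°) = 0.7086
σ = 44.882° → d = Rσ = 3444·0.78333 = 2698 nmi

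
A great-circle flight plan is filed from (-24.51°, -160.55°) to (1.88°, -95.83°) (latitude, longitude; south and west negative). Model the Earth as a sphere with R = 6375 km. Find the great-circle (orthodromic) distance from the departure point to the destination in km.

cos σ = sin φ₁ sin φ₂ + cos φ₁ cos φ₂ cos Δλ
      = sin(-24.51°)sin(1.88°) + cos(-24.51°)cos(1.88°)cos(64.72°) = 0.3747
σ = 67.992° → d = Rσ = 6375·1.18668 = 7565 km

7565 km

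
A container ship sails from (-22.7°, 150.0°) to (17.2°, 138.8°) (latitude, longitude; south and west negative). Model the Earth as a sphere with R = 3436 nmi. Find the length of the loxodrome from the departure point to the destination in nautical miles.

Rhumb course C = atan2(Δλ, Δψ) with Δψ = ln[tan(π/4+φ₂/2)/tan(π/4+φ₁/2)] = +0.7118, Δλ = -0.1955 → C = 344.64°
d = R·|Δφ| / |cos C| = 3436·0.69639 / 0.96430 = 2481 nmi

2481 nmi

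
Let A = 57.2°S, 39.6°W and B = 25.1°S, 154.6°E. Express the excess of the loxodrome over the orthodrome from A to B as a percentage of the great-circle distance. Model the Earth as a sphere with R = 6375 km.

28.9%

Great circle: σ = 1.6901 rad → d_gc = Rσ = 10774.2 km
Rhumb: Δφ = +0.5603, Δλ = -2.8938, Δψ = +0.7703, q = Δφ/Δψ = 0.7273 → d_rh = R√(Δφ²+q²Δλ²) = 13884.5 km
Excess = (13884.5 − 10774.2) / 10774.2 = 3110.3 / 10774.2 = 28.87% ≈ 28.9%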